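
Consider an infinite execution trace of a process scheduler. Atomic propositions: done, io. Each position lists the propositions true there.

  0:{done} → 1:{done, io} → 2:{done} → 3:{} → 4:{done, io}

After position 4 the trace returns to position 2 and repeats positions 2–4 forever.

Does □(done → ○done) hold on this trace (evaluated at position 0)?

done → ○done must hold at every position from 0 onward. It fails at position 2, so □(done → ○done) is false.
Positions where done holds: 0, 1, 2, 4.
Check ○done at each: 0→ok, 1→ok, 2→fails, 4→ok.

Violated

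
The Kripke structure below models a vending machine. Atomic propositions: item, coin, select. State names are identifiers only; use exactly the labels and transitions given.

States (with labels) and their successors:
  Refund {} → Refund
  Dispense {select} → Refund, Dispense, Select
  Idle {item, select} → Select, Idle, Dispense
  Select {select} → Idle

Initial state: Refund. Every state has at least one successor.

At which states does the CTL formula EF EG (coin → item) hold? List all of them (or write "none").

{Refund, Dispense, Idle, Select}

States satisfying EG (coin → item): {Refund, Dispense, Idle, Select}.
States satisfying EF EG (coin → item): {Refund, Dispense, Idle, Select}.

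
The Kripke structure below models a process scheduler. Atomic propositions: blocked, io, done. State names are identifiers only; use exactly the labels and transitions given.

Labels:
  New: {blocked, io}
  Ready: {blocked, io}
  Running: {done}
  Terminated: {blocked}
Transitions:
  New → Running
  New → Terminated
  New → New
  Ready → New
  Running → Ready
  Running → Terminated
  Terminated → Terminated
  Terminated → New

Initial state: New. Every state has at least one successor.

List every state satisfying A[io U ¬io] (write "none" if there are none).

States satisfying io: {New, Ready}.
States satisfying ¬io: {Running, Terminated}.
States satisfying A[io U ¬io]: {Running, Terminated}.

{Running, Terminated}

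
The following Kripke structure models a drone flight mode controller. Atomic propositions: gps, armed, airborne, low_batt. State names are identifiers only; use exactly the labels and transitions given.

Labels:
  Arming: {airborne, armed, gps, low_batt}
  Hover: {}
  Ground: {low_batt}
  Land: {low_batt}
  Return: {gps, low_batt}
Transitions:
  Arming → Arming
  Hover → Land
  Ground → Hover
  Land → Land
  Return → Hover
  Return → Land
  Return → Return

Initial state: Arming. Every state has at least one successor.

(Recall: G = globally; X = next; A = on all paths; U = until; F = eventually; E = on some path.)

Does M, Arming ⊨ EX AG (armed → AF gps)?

States satisfying AG (armed → AF gps): {Arming, Hover, Ground, Land, Return}.
States satisfying EX AG (armed → AF gps): {Arming, Hover, Ground, Land, Return}.
Arming ∈ Sat(EX AG (armed → AF gps)).

Satisfied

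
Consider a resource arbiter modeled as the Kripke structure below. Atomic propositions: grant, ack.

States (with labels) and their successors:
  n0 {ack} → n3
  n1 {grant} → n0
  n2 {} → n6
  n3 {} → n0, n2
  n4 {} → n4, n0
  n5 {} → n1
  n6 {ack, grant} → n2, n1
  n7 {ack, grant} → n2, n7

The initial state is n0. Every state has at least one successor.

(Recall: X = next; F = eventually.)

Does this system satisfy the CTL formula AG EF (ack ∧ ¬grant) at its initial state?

States satisfying EF (ack ∧ ¬grant): {n0, n1, n2, n3, n4, n5, n6, n7}.
States satisfying AG EF (ack ∧ ¬grant): {n0, n1, n2, n3, n4, n5, n6, n7}.
Every state reachable from n0 satisfies EF (ack ∧ ¬grant).
n0 ∈ Sat(AG EF (ack ∧ ¬grant)).

Holds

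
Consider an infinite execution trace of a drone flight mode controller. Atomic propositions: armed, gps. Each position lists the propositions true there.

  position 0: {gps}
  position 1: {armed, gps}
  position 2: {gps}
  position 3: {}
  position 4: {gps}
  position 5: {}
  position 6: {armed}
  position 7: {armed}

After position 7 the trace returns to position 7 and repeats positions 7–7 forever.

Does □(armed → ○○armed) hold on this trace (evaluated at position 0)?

Does not hold

armed → ○○armed must hold at every position from 0 onward. It fails at position 1, so □(armed → ○○armed) is false.
Positions where armed holds: 1, 6, 7.
Check ○○armed at each: 1→fails, 6→ok, 7→ok.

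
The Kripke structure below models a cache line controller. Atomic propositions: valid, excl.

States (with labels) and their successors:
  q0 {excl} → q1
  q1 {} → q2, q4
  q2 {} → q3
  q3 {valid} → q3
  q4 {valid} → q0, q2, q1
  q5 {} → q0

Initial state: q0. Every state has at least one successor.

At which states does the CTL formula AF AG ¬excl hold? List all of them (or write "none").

States satisfying AG ¬excl: {q2, q3}.
States satisfying AF AG ¬excl: {q2, q3}.

{q2, q3}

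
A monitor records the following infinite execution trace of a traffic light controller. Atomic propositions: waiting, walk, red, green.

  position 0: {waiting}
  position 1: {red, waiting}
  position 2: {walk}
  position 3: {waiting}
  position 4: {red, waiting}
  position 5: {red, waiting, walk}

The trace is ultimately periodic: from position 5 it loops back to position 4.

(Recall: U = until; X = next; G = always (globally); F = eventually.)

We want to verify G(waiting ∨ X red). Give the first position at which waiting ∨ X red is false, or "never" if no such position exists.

2

Check waiting ∨ X red at each position in order: 0 ✓, 1 ✓.
At position 2 the labels are {walk} and the next position 3 has {waiting}, so waiting ∨ X red is false there. This is the first violation.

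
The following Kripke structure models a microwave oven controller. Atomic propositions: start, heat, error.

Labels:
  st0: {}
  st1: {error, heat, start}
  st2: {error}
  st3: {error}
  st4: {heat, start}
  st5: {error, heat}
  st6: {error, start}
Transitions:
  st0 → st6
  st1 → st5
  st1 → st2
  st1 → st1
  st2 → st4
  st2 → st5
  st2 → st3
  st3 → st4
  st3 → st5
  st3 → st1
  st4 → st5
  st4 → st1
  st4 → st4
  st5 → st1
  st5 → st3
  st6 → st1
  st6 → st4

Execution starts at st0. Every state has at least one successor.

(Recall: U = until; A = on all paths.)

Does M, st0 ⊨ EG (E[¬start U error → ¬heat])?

Satisfied

States satisfying E[¬start U error → ¬heat]: {st0, st2, st3, st4, st5, st6}.
States satisfying EG (E[¬start U error → ¬heat]): {st0, st2, st3, st4, st5, st6}.
st0 ∈ Sat(EG (E[¬start U error → ¬heat])).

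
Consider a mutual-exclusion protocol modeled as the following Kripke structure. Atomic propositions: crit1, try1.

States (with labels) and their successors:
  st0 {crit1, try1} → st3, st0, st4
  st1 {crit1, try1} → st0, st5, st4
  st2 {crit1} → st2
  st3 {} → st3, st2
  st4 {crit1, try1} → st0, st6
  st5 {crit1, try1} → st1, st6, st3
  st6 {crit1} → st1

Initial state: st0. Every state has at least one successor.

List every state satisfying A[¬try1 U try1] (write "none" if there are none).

States satisfying ¬try1: {st2, st3, st6}.
States satisfying try1: {st0, st1, st4, st5}.
States satisfying A[¬try1 U try1]: {st0, st1, st4, st5, st6}.

{st0, st1, st4, st5, st6}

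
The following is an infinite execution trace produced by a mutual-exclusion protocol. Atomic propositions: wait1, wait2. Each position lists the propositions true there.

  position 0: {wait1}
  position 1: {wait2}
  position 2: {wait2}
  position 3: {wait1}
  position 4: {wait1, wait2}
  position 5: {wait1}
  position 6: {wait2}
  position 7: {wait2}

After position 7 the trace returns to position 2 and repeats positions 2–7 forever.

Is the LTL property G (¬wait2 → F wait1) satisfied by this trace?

Yes

¬wait2 → F wait1 holds at every position 0..7, and those are all positions ever visited, so G (¬wait2 → F wait1) holds.
Positions where ¬wait2 holds: 0, 3, 5.
Check F wait1 at each: 0→ok, 3→ok, 5→ok.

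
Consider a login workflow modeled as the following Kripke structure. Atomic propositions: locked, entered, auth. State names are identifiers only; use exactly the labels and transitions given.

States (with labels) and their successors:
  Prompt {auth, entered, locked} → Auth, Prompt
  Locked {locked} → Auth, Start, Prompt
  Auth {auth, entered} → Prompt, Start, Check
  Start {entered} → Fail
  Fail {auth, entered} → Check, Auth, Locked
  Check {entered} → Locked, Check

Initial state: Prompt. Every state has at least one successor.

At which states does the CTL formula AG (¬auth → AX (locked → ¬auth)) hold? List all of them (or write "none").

States satisfying ¬auth → AX (locked → ¬auth): {Prompt, Auth, Start, Fail, Check}.
States satisfying AG (¬auth → AX (locked → ¬auth)): ∅.

none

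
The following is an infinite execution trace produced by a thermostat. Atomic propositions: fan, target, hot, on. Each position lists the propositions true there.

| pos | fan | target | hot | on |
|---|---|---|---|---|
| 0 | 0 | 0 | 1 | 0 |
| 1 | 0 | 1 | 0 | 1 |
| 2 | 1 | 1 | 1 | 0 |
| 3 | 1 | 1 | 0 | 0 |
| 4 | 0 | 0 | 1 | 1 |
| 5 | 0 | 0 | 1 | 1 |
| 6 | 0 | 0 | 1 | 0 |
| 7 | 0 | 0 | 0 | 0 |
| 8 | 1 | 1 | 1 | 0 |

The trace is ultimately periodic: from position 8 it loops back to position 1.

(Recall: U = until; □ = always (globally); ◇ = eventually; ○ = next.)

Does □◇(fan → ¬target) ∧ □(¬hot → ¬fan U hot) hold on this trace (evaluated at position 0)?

◇(fan → ¬target) holds at every position 0..8, and those are all positions ever visited, so □◇(fan → ¬target) holds.
¬hot → ¬fan U hot must hold at every position from 0 onward. It fails at position 3, so □(¬hot → ¬fan U hot) is false.
Positions where ¬hot holds: 1, 3, 7.
Check ¬fan U hot at each: 1→ok, 3→fails, 7→ok.
At position 0: □◇(fan → ¬target) is true; □(¬hot → ¬fan U hot) is false; so □◇(fan → ¬target) ∧ □(¬hot → ¬fan U hot) is false.

Violated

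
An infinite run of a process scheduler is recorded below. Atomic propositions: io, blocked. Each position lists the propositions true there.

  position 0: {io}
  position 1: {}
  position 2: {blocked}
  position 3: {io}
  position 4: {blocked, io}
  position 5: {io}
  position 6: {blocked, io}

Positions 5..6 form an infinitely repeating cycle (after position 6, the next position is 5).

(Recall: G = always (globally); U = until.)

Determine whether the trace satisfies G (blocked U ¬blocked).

Yes

blocked U ¬blocked holds at every position 0..6, and those are all positions ever visited, so G (blocked U ¬blocked) holds.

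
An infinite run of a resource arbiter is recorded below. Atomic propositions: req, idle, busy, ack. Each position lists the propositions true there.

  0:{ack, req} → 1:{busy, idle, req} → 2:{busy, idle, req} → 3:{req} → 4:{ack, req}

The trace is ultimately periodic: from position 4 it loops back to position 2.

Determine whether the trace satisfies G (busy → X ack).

Does not hold

busy → X ack must hold at every position from 0 onward. It fails at position 1, so G (busy → X ack) is false.
Positions where busy holds: 1, 2.
Check X ack at each: 1→fails, 2→fails.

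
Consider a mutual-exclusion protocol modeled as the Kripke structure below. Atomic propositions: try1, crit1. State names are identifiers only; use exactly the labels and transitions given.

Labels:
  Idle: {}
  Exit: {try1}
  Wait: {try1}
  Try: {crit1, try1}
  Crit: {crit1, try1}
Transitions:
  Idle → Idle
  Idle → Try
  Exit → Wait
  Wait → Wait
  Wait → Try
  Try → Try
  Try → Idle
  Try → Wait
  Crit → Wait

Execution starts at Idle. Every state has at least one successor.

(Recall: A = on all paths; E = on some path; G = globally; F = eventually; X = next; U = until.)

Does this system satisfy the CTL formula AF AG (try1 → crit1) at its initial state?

Violated

States satisfying AG (try1 → crit1): ∅.
States satisfying AF AG (try1 → crit1): ∅.
There is a path from Idle along which AG (try1 → crit1) never holds.
Idle ∉ Sat(AF AG (try1 → crit1)).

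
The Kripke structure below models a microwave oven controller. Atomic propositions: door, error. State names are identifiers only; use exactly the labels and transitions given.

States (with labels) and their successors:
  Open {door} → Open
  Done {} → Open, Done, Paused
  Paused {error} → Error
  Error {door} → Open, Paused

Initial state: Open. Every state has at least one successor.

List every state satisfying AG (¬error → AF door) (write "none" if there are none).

{Open, Paused, Error}

States satisfying ¬error → AF door: {Open, Paused, Error}.
States satisfying AG (¬error → AF door): {Open, Paused, Error}.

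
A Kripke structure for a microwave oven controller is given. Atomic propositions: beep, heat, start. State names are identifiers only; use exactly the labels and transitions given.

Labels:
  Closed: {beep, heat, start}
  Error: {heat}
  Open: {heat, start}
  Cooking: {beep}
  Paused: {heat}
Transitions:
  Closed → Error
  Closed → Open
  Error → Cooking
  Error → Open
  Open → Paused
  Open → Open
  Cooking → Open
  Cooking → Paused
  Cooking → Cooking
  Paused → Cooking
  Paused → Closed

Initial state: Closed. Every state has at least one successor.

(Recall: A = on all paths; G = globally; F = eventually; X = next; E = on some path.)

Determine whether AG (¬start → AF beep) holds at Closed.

Violated

States satisfying ¬start → AF beep: {Closed, Open, Cooking, Paused}.
States satisfying AG (¬start → AF beep): ∅.
Error is reachable from Closed and violates ¬start → AF beep, so AG fails at Closed.
Closed ∉ Sat(AG (¬start → AF beep)).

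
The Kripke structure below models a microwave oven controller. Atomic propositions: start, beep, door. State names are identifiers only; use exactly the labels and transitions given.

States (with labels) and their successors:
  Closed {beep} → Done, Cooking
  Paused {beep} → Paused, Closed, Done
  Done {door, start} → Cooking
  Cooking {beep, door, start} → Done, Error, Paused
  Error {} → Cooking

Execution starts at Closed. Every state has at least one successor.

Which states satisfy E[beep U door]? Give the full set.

{Closed, Paused, Done, Cooking}

States satisfying beep: {Closed, Paused, Cooking}.
States satisfying door: {Done, Cooking}.
States satisfying E[beep U door]: {Closed, Paused, Done, Cooking}.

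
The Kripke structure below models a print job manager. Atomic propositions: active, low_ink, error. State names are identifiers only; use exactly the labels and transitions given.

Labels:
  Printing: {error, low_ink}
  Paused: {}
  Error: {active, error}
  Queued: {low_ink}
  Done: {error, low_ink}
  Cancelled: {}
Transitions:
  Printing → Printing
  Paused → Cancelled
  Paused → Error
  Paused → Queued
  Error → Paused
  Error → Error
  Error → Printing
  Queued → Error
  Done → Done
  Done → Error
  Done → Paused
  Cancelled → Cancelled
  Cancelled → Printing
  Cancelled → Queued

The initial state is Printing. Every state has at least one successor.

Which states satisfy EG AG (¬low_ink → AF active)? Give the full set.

States satisfying AG (¬low_ink → AF active): {Printing}.
States satisfying EG AG (¬low_ink → AF active): {Printing}.

{Printing}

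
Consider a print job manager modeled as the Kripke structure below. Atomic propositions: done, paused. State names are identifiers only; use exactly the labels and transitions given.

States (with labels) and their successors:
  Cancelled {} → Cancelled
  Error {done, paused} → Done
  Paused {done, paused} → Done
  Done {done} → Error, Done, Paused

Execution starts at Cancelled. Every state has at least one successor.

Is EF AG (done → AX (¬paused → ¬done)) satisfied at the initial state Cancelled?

States satisfying AG (done → AX (¬paused → ¬done)): {Cancelled}.
States satisfying EF AG (done → AX (¬paused → ¬done)): {Cancelled}.
Some path from Cancelled reaches a state where AG (done → AX (¬paused → ¬done)) holds.
Cancelled ∈ Sat(EF AG (done → AX (¬paused → ¬done))).

Yes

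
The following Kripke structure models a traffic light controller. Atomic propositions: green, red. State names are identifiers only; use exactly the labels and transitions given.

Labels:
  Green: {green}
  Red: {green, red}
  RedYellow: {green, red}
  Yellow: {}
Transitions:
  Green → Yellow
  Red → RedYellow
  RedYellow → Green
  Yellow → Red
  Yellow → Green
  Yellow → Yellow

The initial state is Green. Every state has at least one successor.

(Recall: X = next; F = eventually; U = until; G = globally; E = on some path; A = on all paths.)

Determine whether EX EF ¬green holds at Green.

Satisfied

States satisfying EF ¬green: {Green, Red, RedYellow, Yellow}.
States satisfying EX EF ¬green: {Green, Red, RedYellow, Yellow}.
Green ∈ Sat(EX EF ¬green).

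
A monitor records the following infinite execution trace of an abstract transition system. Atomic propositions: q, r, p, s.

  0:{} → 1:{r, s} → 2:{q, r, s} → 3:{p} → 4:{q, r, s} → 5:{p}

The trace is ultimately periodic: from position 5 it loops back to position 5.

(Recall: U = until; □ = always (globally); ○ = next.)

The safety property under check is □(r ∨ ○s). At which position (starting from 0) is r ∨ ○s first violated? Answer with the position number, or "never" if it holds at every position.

5

Check r ∨ ○s at each position in order: 0 ✓, 1 ✓, 2 ✓, 3 ✓, 4 ✓.
At position 5 the labels are {p} and the next position 5 has {p}, so r ∨ ○s is false there. This is the first violation.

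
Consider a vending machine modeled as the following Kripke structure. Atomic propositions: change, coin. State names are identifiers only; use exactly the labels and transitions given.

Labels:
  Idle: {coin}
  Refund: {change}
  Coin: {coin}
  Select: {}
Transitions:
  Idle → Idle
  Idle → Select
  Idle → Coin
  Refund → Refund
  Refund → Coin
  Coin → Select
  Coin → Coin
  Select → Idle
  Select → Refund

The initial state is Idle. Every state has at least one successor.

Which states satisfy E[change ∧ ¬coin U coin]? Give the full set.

States satisfying change ∧ ¬coin: {Refund}.
States satisfying coin: {Idle, Coin}.
States satisfying E[change ∧ ¬coin U coin]: {Idle, Refund, Coin}.

{Idle, Refund, Coin}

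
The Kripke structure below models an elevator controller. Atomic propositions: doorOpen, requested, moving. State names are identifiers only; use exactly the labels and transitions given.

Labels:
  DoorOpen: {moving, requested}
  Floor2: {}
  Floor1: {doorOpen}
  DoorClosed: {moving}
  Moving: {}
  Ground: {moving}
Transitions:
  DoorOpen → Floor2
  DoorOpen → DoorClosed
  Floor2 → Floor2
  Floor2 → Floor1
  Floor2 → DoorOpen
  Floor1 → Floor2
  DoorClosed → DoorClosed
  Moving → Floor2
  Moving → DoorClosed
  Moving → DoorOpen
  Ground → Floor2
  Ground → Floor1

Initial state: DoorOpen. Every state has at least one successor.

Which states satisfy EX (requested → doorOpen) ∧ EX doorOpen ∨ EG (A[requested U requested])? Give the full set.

States satisfying requested → doorOpen: {Floor2, Floor1, DoorClosed, Moving, Ground}.
States satisfying EX (requested → doorOpen): {DoorOpen, Floor2, Floor1, DoorClosed, Moving, Ground}.
States satisfying doorOpen: {Floor1}.
States satisfying EX doorOpen: {Floor2, Ground}.
States satisfying EX (requested → doorOpen) ∧ EX doorOpen: {Floor2, Ground}.
States satisfying A[requested U requested]: {DoorOpen}.
States satisfying EG (A[requested U requested]): ∅.
States satisfying EX (requested → doorOpen) ∧ EX doorOpen ∨ EG (A[requested U requested]): {Floor2, Ground}.

{Floor2, Ground}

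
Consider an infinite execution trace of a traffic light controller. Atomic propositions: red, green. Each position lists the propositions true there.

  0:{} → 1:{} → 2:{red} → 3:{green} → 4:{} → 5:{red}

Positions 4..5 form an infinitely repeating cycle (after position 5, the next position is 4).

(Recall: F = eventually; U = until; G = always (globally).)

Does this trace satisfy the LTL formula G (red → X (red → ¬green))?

red → X (red → ¬green) holds at every position 0..5, and those are all positions ever visited, so G (red → X (red → ¬green)) holds.
Positions where red holds: 2, 5.
Check X (red → ¬green) at each: 2→ok, 5→ok.

Satisfied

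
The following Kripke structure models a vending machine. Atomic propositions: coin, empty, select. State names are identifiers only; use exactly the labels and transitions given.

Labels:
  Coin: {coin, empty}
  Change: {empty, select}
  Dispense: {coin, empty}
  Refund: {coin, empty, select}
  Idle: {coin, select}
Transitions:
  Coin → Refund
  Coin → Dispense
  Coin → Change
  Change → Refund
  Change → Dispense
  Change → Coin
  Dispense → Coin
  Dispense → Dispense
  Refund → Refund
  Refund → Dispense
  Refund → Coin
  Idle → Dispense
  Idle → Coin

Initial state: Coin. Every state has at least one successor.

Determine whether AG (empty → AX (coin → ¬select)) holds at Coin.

No

States satisfying empty → AX (coin → ¬select): {Dispense, Idle}.
States satisfying AG (empty → AX (coin → ¬select)): ∅.
Change is reachable from Coin and violates empty → AX (coin → ¬select), so AG fails at Coin.
Coin ∉ Sat(AG (empty → AX (coin → ¬select))).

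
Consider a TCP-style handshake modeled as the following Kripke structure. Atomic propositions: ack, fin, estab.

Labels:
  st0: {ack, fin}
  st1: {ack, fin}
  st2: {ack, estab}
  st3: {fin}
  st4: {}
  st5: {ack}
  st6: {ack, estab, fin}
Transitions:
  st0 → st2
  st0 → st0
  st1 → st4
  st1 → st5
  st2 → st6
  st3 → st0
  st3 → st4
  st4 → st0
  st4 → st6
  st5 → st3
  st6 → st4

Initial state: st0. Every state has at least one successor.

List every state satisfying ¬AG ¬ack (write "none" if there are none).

{st0, st1, st2, st3, st4, st5, st6}

States satisfying ¬ack: {st3, st4}.
States satisfying AG ¬ack: ∅.
States satisfying ¬AG ¬ack: {st0, st1, st2, st3, st4, st5, st6}.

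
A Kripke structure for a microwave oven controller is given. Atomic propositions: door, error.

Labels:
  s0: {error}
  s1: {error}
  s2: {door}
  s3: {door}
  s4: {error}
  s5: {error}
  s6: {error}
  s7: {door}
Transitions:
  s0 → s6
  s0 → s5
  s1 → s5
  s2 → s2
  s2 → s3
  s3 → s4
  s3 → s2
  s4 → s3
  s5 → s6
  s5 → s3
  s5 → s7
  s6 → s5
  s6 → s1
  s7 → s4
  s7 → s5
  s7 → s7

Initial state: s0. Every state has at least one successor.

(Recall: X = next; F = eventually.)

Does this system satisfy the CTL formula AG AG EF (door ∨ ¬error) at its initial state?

Satisfied

States satisfying AG EF (door ∨ ¬error): {s0, s1, s2, s3, s4, s5, s6, s7}.
States satisfying AG AG EF (door ∨ ¬error): {s0, s1, s2, s3, s4, s5, s6, s7}.
Every state reachable from s0 satisfies AG EF (door ∨ ¬error).
s0 ∈ Sat(AG AG EF (door ∨ ¬error)).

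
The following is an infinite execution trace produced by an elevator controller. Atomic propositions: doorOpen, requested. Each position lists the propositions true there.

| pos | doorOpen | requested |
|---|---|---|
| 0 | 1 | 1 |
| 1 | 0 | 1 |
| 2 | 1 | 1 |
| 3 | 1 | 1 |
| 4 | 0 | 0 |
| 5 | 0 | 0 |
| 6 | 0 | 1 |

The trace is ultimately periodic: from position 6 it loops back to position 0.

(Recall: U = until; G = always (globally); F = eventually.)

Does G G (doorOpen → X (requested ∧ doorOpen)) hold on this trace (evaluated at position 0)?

Does not hold

G (doorOpen → X (requested ∧ doorOpen)) must hold at every position from 0 onward. It fails at position 0, so G G (doorOpen → X (requested ∧ doorOpen)) is false.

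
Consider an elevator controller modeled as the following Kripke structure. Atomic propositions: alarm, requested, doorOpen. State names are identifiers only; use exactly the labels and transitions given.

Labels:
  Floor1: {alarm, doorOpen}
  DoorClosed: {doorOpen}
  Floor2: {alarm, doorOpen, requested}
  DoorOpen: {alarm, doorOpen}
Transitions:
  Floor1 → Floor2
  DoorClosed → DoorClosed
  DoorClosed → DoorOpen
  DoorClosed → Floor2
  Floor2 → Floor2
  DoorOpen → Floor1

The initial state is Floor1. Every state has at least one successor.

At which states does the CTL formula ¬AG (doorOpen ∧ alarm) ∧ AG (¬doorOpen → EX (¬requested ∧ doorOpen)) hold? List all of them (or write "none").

{DoorClosed}

States satisfying doorOpen ∧ alarm: {Floor1, Floor2, DoorOpen}.
States satisfying AG (doorOpen ∧ alarm): {Floor1, Floor2, DoorOpen}.
States satisfying ¬AG (doorOpen ∧ alarm): {DoorClosed}.
States satisfying ¬doorOpen → EX (¬requested ∧ doorOpen): {Floor1, DoorClosed, Floor2, DoorOpen}.
States satisfying AG (¬doorOpen → EX (¬requested ∧ doorOpen)): {Floor1, DoorClosed, Floor2, DoorOpen}.
States satisfying ¬AG (doorOpen ∧ alarm) ∧ AG (¬doorOpen → EX (¬requested ∧ doorOpen)): {DoorClosed}.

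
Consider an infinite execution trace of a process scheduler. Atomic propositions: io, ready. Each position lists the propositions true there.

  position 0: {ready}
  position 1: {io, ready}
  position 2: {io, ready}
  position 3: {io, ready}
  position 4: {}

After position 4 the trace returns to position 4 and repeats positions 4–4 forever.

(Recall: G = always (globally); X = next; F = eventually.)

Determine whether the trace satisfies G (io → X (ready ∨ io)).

Violated

io → X (ready ∨ io) must hold at every position from 0 onward. It fails at position 3, so G (io → X (ready ∨ io)) is false.
Positions where io holds: 1, 2, 3.
Check X (ready ∨ io) at each: 1→ok, 2→ok, 3→fails.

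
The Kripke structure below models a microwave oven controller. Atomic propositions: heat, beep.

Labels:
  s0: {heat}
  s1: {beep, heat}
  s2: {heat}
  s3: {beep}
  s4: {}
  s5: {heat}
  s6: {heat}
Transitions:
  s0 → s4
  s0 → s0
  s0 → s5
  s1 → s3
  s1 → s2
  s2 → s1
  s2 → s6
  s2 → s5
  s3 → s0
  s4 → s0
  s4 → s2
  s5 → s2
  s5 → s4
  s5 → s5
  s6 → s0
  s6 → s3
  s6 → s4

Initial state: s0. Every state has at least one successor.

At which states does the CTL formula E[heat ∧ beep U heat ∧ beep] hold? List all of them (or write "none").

States satisfying heat ∧ beep: {s1}.
States satisfying E[heat ∧ beep U heat ∧ beep]: {s1}.

{s1}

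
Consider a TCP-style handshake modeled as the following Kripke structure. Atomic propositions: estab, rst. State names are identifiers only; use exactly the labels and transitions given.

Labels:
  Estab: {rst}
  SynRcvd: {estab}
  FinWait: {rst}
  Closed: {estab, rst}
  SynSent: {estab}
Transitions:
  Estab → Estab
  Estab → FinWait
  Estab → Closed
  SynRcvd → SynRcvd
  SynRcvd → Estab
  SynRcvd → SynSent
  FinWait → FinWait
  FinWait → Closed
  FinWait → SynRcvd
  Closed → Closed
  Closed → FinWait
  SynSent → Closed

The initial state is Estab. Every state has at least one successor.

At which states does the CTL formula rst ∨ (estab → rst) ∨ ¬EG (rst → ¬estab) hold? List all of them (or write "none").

{Estab, FinWait, Closed, SynSent}

States satisfying estab → rst: {Estab, FinWait, Closed}.
States satisfying rst ∨ (estab → rst): {Estab, FinWait, Closed}.
States satisfying rst → ¬estab: {Estab, SynRcvd, FinWait, SynSent}.
States satisfying EG (rst → ¬estab): {Estab, SynRcvd, FinWait}.
States satisfying ¬EG (rst → ¬estab): {Closed, SynSent}.
States satisfying rst ∨ (estab → rst) ∨ ¬EG (rst → ¬estab): {Estab, FinWait, Closed, SynSent}.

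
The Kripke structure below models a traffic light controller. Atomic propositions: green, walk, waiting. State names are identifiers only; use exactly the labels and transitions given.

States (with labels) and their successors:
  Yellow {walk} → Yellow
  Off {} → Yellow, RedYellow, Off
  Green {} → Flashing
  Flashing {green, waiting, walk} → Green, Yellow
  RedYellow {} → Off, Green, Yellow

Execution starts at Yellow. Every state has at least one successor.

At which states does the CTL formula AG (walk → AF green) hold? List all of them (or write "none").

States satisfying walk → AF green: {Off, Green, Flashing, RedYellow}.
States satisfying AG (walk → AF green): ∅.

none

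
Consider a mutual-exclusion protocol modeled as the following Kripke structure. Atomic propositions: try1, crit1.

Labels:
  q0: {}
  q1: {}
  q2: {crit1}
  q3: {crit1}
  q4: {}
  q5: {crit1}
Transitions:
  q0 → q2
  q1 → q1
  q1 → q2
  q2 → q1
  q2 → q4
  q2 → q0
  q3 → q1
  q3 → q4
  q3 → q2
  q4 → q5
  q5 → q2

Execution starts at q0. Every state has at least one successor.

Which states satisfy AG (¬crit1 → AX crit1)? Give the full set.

none

States satisfying ¬crit1 → AX crit1: {q0, q2, q3, q4, q5}.
States satisfying AG (¬crit1 → AX crit1): ∅.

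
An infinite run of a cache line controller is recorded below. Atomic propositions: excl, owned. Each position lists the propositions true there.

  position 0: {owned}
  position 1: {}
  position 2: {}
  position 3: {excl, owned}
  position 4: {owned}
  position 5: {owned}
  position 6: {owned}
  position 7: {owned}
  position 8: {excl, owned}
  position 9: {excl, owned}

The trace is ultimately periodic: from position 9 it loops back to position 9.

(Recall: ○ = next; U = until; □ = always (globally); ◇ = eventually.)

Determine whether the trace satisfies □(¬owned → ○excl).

¬owned → ○excl must hold at every position from 0 onward. It fails at position 1, so □(¬owned → ○excl) is false.
Positions where ¬owned holds: 1, 2.
Check ○excl at each: 1→fails, 2→ok.

Violated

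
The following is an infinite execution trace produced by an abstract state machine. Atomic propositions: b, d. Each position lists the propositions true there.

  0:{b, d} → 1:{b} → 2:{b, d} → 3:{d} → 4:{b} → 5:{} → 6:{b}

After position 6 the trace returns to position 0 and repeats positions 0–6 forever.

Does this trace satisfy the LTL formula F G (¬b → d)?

Does not hold

G (¬b → d) is false at every position 0..6, so it never becomes true and F G (¬b → d) fails.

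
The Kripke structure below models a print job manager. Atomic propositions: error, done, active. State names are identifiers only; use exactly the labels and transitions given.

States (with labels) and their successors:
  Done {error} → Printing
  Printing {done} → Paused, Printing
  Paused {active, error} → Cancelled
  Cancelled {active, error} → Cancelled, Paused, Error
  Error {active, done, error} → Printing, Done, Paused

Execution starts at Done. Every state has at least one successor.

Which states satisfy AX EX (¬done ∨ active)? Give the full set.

{Done, Printing, Paused, Cancelled}

States satisfying EX (¬done ∨ active): {Printing, Paused, Cancelled, Error}.
States satisfying AX EX (¬done ∨ active): {Done, Printing, Paused, Cancelled}.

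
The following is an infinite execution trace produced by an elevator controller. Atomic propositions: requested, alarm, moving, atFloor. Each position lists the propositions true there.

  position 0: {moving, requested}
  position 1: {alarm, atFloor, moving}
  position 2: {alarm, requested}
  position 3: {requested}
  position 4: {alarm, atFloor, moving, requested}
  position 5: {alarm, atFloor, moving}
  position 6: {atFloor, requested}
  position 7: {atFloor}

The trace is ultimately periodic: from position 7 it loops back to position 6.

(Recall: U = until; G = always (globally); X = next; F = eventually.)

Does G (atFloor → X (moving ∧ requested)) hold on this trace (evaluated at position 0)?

Violated

atFloor → X (moving ∧ requested) must hold at every position from 0 onward. It fails at position 1, so G (atFloor → X (moving ∧ requested)) is false.
Positions where atFloor holds: 1, 4, 5, 6, 7.
Check X (moving ∧ requested) at each: 1→fails, 4→fails, 5→fails, 6→fails, 7→fails.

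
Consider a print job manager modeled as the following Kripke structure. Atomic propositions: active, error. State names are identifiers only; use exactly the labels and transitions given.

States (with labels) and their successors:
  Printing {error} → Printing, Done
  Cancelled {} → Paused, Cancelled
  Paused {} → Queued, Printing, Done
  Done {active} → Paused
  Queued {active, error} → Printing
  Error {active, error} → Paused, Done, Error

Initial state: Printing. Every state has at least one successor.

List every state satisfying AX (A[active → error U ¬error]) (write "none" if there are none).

{Cancelled, Done}

States satisfying A[active → error U ¬error]: {Cancelled, Paused, Done}.
States satisfying AX (A[active → error U ¬error]): {Cancelled, Done}.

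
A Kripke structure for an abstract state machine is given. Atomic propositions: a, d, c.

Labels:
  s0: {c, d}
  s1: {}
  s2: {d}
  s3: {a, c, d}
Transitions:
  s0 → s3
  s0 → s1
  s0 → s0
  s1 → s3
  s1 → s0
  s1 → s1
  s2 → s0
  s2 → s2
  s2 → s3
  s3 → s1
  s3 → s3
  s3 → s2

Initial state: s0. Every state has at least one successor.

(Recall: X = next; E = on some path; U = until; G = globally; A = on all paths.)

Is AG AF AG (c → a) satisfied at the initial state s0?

States satisfying AF AG (c → a): ∅.
States satisfying AG AF AG (c → a): ∅.
s0 is reachable from s0 and violates AF AG (c → a), so AG fails at s0.
s0 ∉ Sat(AG AF AG (c → a)).

No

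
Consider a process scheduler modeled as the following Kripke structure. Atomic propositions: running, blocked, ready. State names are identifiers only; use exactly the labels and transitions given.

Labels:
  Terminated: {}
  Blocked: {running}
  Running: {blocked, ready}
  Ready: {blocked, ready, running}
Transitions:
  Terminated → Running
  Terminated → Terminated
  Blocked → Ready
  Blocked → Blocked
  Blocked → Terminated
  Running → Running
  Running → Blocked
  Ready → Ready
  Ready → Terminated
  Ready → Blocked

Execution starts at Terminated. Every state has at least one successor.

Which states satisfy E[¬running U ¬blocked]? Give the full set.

States satisfying ¬running: {Terminated, Running}.
States satisfying ¬blocked: {Terminated, Blocked}.
States satisfying E[¬running U ¬blocked]: {Terminated, Blocked, Running}.

{Terminated, Blocked, Running}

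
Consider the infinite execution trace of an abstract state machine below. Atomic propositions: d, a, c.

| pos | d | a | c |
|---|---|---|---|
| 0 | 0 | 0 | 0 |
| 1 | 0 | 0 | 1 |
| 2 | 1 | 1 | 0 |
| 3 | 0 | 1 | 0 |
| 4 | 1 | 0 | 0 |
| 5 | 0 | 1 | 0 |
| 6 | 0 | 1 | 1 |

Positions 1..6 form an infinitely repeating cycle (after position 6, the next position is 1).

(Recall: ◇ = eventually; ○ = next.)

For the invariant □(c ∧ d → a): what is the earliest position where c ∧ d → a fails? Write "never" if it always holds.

never

c ∧ d → a holds at every position 0..6, and those are all the positions the trace ever visits, so the invariant □(c ∧ d → a) is never violated.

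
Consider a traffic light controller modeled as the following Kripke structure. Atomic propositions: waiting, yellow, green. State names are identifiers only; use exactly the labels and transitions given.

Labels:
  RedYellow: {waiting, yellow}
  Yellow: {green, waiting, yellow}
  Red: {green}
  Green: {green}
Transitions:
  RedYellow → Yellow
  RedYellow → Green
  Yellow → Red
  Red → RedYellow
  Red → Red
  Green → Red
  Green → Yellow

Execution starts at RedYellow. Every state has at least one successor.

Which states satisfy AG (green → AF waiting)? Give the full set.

States satisfying green → AF waiting: {RedYellow, Yellow}.
States satisfying AG (green → AF waiting): ∅.

none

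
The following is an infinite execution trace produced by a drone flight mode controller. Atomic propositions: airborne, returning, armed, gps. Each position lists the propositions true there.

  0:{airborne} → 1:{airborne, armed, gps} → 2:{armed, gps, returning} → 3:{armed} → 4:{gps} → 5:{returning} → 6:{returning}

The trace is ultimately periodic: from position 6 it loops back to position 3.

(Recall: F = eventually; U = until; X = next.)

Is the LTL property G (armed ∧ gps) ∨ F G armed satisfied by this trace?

armed ∧ gps must hold at every position from 0 onward. It fails at position 0, so G (armed ∧ gps) is false.
G armed is false at every position 0..6, so it never becomes true and F G armed fails.
At position 0: G (armed ∧ gps) is false; F G armed is false; so G (armed ∧ gps) ∨ F G armed is false.

Violated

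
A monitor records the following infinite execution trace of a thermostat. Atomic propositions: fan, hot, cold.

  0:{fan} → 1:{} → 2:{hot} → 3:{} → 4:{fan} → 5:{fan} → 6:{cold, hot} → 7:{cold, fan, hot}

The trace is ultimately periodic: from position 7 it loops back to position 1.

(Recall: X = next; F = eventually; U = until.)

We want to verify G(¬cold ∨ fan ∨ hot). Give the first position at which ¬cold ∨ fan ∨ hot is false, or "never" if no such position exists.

¬cold ∨ fan ∨ hot holds at every position 0..7, and those are all the positions the trace ever visits, so the invariant G(¬cold ∨ fan ∨ hot) is never violated.

never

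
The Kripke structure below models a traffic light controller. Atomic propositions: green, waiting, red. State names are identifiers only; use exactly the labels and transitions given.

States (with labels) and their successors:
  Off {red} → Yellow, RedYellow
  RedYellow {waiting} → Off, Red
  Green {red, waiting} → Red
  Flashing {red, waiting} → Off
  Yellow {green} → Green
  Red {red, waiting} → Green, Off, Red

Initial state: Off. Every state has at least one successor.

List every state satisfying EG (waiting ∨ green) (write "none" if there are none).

States satisfying waiting ∨ green: {RedYellow, Green, Flashing, Yellow, Red}.
States satisfying EG (waiting ∨ green): {RedYellow, Green, Yellow, Red}.

{RedYellow, Green, Yellow, Red}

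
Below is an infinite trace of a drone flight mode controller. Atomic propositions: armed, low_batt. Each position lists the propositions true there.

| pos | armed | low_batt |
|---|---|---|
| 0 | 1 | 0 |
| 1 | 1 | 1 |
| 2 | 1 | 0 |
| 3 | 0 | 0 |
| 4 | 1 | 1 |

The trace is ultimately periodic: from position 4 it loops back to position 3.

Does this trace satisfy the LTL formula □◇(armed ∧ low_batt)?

◇(armed ∧ low_batt) holds at every position 0..4, and those are all positions ever visited, so □◇(armed ∧ low_batt) holds.

Yes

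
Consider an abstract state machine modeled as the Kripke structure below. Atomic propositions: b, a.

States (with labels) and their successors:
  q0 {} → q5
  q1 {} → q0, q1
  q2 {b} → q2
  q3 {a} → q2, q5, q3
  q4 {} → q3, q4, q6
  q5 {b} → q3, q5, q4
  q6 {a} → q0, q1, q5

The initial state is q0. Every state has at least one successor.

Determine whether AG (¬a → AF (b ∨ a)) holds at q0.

Does not hold

States satisfying ¬a → AF (b ∨ a): {q0, q2, q3, q5, q6}.
States satisfying AG (¬a → AF (b ∨ a)): {q2}.
q1 is reachable from q0 and violates ¬a → AF (b ∨ a), so AG fails at q0.
q0 ∉ Sat(AG (¬a → AF (b ∨ a))).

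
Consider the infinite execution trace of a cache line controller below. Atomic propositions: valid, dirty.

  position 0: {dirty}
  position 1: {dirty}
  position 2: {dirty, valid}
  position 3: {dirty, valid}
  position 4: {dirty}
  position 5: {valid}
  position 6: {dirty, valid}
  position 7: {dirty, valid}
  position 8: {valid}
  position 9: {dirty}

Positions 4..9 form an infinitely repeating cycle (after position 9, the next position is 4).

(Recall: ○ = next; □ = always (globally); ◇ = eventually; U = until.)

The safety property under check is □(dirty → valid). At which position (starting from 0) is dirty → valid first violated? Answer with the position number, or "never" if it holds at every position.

0

At position 0 the labels are {dirty}, so dirty → valid is false there. This is the first violation.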